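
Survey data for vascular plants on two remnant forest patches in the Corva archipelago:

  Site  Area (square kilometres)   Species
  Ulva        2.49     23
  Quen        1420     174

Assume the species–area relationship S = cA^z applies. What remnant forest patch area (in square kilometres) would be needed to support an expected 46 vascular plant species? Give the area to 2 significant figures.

22 square kilometres

z = ln(174/23) / ln(1420/2.49) = 2.0236 / 6.3461 = 0.3189
c = 23 / 2.49^0.3189 = 23 / 1.338 = 17.19
A = (46/17.19)^(1/0.3189) ⇒ ln A = ln(2.675)/0.3189 = 3.0861
A = e^3.0861 ≈ 21.89 square kilometres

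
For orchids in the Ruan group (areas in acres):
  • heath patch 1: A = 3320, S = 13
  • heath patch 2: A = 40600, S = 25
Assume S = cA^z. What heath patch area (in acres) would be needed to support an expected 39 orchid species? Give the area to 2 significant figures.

220000 acres

z = ln(25/13) / ln(40600/3320) = 0.6539 / 2.5038 = 0.2612
c = 13 / 3320^0.2612 = 13 / 8.31 = 1.564
A = (39/1.564)^(1/0.2612) ⇒ ln A = ln(24.93)/0.2612 = 12.3142
A = e^12.3142 ≈ 222831 acres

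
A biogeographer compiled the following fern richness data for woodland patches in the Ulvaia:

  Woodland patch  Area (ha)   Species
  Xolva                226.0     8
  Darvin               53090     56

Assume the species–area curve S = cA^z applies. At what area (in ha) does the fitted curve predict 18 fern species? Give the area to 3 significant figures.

2200 ha

z = ln(56/8) / ln(53090/226) = 1.9459 / 5.4592 = 0.3564
c = 8 / 226^0.3564 = 8 / 6.904 = 1.159
A = (18/1.159)^(1/0.3564) ⇒ ln A = ln(15.53)/0.3564 = 7.6956
A = e^7.6956 ≈ 2199 ha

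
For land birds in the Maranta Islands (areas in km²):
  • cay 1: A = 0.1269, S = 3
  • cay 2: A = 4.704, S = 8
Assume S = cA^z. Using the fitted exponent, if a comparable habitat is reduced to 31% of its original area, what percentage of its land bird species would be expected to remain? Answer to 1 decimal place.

72.8%

z = ln(8/3) / ln(4.704/0.1269) = 0.9808 / 3.6128 = 0.2715
S_new/S_old = (A_new/A_old)^z = 0.31^0.2715 = exp(0.2715 × -1.1712) = 0.7276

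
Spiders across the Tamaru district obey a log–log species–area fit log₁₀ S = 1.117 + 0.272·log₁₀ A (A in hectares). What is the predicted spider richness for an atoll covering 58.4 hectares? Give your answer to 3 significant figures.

39.6

S = 13.09 × 58.4^0.272
ln S = ln 13.09 + 0.272 × ln 58.4 = 2.5720 + 0.272 × 4.0673 = 3.6783
S = e^3.6783 ≈ 39.58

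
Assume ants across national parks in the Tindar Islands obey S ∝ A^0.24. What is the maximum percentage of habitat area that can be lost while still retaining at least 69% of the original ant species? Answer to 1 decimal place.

78.7%

Need (A_new/A_old)^0.24 = 0.69, so A_new/A_old = 0.69^(1/0.24) = 0.69^4.167
ln(A_new/A_old) = ln 0.69 / 0.24 = -0.3711 / 0.24 = -1.5461
A_new/A_old = e^-1.5461 ≈ 0.2131
Fraction that can be lost = 1 − 0.2131 = 0.7869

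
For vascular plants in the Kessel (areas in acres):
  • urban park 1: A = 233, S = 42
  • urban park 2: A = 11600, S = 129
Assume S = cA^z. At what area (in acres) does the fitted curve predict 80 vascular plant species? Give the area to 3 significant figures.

2200 acres

z = ln(129/42) / ln(11600/233) = 1.1221 / 3.9077 = 0.2872
c = 42 / 233^0.2872 = 42 / 4.784 = 8.779
A = (80/8.779)^(1/0.2872) ⇒ ln A = ln(9.113)/0.2872 = 7.6949
A = e^7.6949 ≈ 2197 acres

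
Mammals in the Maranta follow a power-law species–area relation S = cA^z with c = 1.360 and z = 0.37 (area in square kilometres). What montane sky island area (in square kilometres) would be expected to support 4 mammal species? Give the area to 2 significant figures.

18 square kilometres

4 = 1.36 × A^0.37  ⇒  A^0.37 = 4/1.36 = 2.941
ln A = ln(2.941) / 0.37 = 1.0788 / 0.37 = 2.9157
A = e^2.9157 ≈ 18.46 square kilometres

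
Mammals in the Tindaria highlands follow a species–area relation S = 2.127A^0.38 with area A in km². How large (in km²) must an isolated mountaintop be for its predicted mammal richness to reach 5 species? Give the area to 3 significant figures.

9.48 km²

5 = 2.127 × A^0.38  ⇒  A^0.38 = 5/2.127 = 2.351
ln A = ln(2.351) / 0.38 = 0.8547 / 0.38 = 2.2493
A = e^2.2493 ≈ 9.481 km²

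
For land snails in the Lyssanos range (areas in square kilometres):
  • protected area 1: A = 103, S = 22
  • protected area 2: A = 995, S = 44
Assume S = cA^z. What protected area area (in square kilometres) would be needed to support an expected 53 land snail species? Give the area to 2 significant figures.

1800 square kilometres

z = ln(44/22) / ln(995/103) = 0.6931 / 2.2680 = 0.3056
c = 22 / 103^0.3056 = 22 / 4.122 = 5.337
A = (53/5.337)^(1/0.3056) ⇒ ln A = ln(9.931)/0.3056 = 7.5117
A = e^7.5117 ≈ 1829 square kilometres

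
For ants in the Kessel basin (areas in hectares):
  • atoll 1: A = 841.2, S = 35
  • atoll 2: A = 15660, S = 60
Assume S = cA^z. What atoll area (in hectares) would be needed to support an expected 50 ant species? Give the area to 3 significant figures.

z = ln(60/35) / ln(15660/841.2) = 0.5390 / 2.9240 = 0.1843
c = 35 / 841.2^0.1843 = 35 / 3.461 = 10.11
A = (50/10.11)^(1/0.1843) ⇒ ln A = ln(4.944)/0.1843 = 8.6698
A = e^8.6698 ≈ 5824 hectares

5820 hectares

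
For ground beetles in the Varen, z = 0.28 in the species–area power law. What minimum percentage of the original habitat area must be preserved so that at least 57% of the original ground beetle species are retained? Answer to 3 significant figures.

Need (A_new/A_old)^0.28 = 0.57, so A_new/A_old = 0.57^(1/0.28) = 0.57^3.571
ln(A_new/A_old) = ln 0.57 / 0.28 = -0.5621 / 0.28 = -2.0076
A_new/A_old = e^-2.0076 ≈ 0.1343

13.4%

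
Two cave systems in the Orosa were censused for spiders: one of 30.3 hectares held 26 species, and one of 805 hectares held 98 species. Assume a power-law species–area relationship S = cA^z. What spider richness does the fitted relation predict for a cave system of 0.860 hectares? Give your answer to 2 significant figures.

6.2

z = ln(98/26) / ln(805/30.3) = 1.3269 / 3.2797 = 0.4046
c = 26 / 30.3^0.4046 = 26 / 3.975 = 6.541
S₃ = 6.541 × 0.86^0.4046 = 6.541 × 0.9408 ≈ 6.154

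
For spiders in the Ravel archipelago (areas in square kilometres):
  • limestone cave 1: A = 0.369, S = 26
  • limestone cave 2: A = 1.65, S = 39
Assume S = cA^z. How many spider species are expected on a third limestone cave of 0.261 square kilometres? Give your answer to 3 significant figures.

23.7

z = ln(39/26) / ln(1.65/0.369) = 0.4055 / 1.4977 = 0.2707
c = 26 / 0.369^0.2707 = 26 / 0.7635 = 34.06
S₃ = 34.06 × 0.261^0.2707 = 34.06 × 0.6951 ≈ 23.67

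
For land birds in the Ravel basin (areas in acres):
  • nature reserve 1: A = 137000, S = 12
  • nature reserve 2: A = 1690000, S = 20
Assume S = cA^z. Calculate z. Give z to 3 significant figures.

Taking logs: ln S = ln c + z ln A, so z = (ln S₂ − ln S₁)/(ln A₂ − ln A₁).
z = ln(20/12) / ln(1690000/137000) = ln(1.667) / ln(12.34) = 0.5108 / 2.5125 = 0.2033

0.203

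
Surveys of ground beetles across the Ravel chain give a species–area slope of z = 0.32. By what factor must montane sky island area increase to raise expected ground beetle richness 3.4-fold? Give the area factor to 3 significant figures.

45.8

(A₂/A₁)^0.32 = 3.4, so A₂/A₁ = 3.4^(1/0.32) = 3.4^3.125
ln(A₂/A₁) = ln 3.4 / 0.32 = 1.2238 / 0.32 = 3.8243
A₂/A₁ = e^3.8243 ≈ 45.8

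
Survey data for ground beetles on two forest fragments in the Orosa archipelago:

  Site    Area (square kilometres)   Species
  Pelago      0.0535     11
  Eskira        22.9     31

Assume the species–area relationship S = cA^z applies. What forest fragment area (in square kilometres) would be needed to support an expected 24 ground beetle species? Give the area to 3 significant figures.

5.13 square kilometres

z = ln(31/11) / ln(22.9/0.0535) = 1.0361 / 6.0592 = 0.1710
c = 11 / 0.0535^0.1710 = 11 / 0.6061 = 18.15
A = (24/18.15)^(1/0.1710) ⇒ ln A = ln(1.322)/0.1710 = 1.6344
A = e^1.6344 ≈ 5.126 square kilometres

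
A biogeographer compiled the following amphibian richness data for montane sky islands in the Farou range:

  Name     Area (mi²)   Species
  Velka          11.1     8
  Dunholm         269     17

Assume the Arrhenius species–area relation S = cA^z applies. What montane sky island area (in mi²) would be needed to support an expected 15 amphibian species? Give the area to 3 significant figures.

z = ln(17/8) / ln(269/11.1) = 0.7538 / 3.1878 = 0.2365
c = 8 / 11.1^0.2365 = 8 / 1.767 = 4.528
A = (15/4.528)^(1/0.2365) ⇒ ln A = ln(3.313)/0.2365 = 5.0654
A = e^5.0654 ≈ 158.4 mi²

158 mi²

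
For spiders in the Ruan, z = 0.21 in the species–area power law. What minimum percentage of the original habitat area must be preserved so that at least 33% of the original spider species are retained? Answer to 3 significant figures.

0.510%

Need (A_new/A_old)^0.21 = 0.33, so A_new/A_old = 0.33^(1/0.21) = 0.33^4.762
ln(A_new/A_old) = ln 0.33 / 0.21 = -1.1087 / 0.21 = -5.2793
A_new/A_old = e^-5.2793 ≈ 0.005096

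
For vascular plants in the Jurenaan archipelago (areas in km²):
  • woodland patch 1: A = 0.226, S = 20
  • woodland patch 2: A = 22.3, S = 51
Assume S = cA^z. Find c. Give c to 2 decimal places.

z = ln(S₂/S₁) / ln(A₂/A₁) = ln(51/20) / ln(22.3/0.226) = 0.9361 / 4.5918 = 0.2039
c = S₁ / A₁^z = 20 / 0.226^0.2039 = 20 / 0.7385 = 27.08

27.08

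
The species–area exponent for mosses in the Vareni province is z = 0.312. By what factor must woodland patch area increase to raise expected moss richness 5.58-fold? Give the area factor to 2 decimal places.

(A₂/A₁)^0.312 = 5.58, so A₂/A₁ = 5.58^(1/0.312) = 5.58^3.205
ln(A₂/A₁) = ln 5.58 / 0.312 = 1.7192 / 0.312 = 5.5102
A₂/A₁ = e^5.5102 ≈ 247.2

247.21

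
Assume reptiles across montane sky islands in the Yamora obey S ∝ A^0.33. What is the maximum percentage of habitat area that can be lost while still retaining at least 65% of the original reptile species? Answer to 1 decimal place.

Need (A_new/A_old)^0.33 = 0.65, so A_new/A_old = 0.65^(1/0.33) = 0.65^3.03
ln(A_new/A_old) = ln 0.65 / 0.33 = -0.4308 / 0.33 = -1.3054
A_new/A_old = e^-1.3054 ≈ 0.2711
Fraction that can be lost = 1 − 0.2711 = 0.7289

72.9%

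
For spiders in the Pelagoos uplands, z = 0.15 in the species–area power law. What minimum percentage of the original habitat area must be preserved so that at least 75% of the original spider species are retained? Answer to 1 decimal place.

Need (A_new/A_old)^0.15 = 0.75, so A_new/A_old = 0.75^(1/0.15) = 0.75^6.667
ln(A_new/A_old) = ln 0.75 / 0.15 = -0.2877 / 0.15 = -1.9179
A_new/A_old = e^-1.9179 ≈ 0.1469

14.7%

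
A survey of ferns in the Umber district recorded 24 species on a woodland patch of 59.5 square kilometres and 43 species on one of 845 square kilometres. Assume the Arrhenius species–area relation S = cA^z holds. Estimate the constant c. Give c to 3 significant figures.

9.78

z = ln(S₂/S₁) / ln(A₂/A₁) = ln(43/24) / ln(845/59.5) = 0.5831 / 2.6534 = 0.2198
c = S₁ / A₁^z = 24 / 59.5^0.2198 = 24 / 2.455 = 9.777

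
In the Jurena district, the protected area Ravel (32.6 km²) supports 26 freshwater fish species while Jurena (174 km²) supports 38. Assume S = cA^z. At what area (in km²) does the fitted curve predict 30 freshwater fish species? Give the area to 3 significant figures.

z = ln(38/26) / ln(174/32.6) = 0.3795 / 1.6747 = 0.2266
c = 26 / 32.6^0.2266 = 26 / 2.202 = 11.81
A = (30/11.81)^(1/0.2266) ⇒ ln A = ln(2.541)/0.2266 = 4.1158
A = e^4.1158 ≈ 61.3 km²

61.3 km²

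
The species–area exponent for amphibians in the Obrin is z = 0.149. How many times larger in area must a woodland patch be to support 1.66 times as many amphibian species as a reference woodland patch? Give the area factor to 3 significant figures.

30.0

(A₂/A₁)^0.149 = 1.66, so A₂/A₁ = 1.66^(1/0.149) = 1.66^6.711
ln(A₂/A₁) = ln 1.66 / 0.149 = 0.5068 / 0.149 = 3.4015
A₂/A₁ = e^3.4015 ≈ 30.01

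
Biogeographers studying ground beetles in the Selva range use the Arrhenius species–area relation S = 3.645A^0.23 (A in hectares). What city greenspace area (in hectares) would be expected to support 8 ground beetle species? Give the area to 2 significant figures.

31 hectares

8 = 3.645 × A^0.23  ⇒  A^0.23 = 8/3.645 = 2.195
ln A = ln(2.195) / 0.23 = 0.7861 / 0.23 = 3.4178
A = e^3.4178 ≈ 30.5 hectares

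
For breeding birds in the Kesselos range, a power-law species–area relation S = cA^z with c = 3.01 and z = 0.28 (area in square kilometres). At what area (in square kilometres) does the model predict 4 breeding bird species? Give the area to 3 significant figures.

2.76 square kilometres

4 = 3.01 × A^0.28  ⇒  A^0.28 = 4/3.01 = 1.329
ln A = ln(1.329) / 0.28 = 0.2844 / 0.28 = 1.0156
A = e^1.0156 ≈ 2.761 square kilometres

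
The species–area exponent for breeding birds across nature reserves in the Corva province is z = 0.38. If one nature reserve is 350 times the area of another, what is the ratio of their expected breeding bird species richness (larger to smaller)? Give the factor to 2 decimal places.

S₂/S₁ = (A₂/A₁)^z = 350^0.38
ln(S₂/S₁) = 0.38 × ln 350 = 0.38 × 5.8579 = 2.2260
S₂/S₁ = e^2.2260 ≈ 9.263

9.26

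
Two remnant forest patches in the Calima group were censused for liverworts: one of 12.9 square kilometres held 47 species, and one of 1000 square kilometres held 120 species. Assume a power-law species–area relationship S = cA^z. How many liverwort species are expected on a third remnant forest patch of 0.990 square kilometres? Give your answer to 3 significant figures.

27.0

z = ln(120/47) / ln(1000/12.9) = 0.9373 / 4.3505 = 0.2155
c = 47 / 12.9^0.2155 = 47 / 1.735 = 27.09
S₃ = 27.09 × 0.99^0.2155 = 27.09 × 0.9978 ≈ 27.03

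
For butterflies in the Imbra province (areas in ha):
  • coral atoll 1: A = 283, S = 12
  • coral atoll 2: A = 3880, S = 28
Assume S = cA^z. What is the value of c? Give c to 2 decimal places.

1.93

z = ln(S₂/S₁) / ln(A₂/A₁) = ln(28/12) / ln(3880/283) = 0.8473 / 2.6181 = 0.3236
c = S₁ / A₁^z = 12 / 283^0.3236 = 12 / 6.215 = 1.931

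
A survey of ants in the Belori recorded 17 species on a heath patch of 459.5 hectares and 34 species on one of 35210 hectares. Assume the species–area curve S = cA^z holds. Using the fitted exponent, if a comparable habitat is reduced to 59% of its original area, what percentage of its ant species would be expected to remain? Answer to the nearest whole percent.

92%

z = ln(34/17) / ln(35210/459.5) = 0.6931 / 4.3389 = 0.1598
S_new/S_old = (A_new/A_old)^z = 0.59^0.1598 = exp(0.1598 × -0.5276) = 0.9192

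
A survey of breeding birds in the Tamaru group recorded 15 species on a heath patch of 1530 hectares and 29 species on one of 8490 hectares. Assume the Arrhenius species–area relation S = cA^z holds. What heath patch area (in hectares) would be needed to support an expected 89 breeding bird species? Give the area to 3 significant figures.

z = ln(29/15) / ln(8490/1530) = 0.6592 / 1.7136 = 0.3847
c = 15 / 1530^0.3847 = 15 / 16.79 = 0.8931
A = (89/0.8931)^(1/0.3847) ⇒ ln A = ln(99.65)/0.3847 = 11.9614
A = e^11.9614 ≈ 156595 hectares

157000 hectares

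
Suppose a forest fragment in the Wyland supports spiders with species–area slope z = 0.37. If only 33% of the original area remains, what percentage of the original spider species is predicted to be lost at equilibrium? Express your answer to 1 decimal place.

33.6%

S_new/S_old = (A_new/A_old)^z = 0.33^0.37
= exp(0.37 × ln 0.33) = exp(0.37 × -1.1087) = exp(-0.4102) ≈ 0.6635
Fraction lost = 1 − 0.6635 = 0.3365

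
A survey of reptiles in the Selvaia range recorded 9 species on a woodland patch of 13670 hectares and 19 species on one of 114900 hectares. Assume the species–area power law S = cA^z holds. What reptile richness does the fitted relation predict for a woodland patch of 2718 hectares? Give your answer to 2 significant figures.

z = ln(19/9) / ln(114900/13670) = 0.7472 / 2.1289 = 0.3510
c = 9 / 13670^0.3510 = 9 / 28.29 = 0.3181
S₃ = 0.3181 × 2718^0.3510 = 0.3181 × 16.05 ≈ 5.105

5.1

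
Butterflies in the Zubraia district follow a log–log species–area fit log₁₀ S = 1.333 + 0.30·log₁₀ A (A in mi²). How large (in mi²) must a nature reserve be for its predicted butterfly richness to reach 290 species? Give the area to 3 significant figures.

290 = 21.53 × A^0.3  ⇒  A^0.3 = 290/21.53 = 13.47
ln A = ln(13.47) / 0.3 = 2.6005 / 0.3 = 8.6684
A = e^8.6684 ≈ 5816 mi²

5820 mi²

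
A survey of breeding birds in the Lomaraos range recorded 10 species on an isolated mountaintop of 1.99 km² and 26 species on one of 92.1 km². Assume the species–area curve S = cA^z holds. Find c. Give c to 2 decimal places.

z = ln(S₂/S₁) / ln(A₂/A₁) = ln(26/10) / ln(92.1/1.99) = 0.9555 / 3.8347 = 0.2492
c = S₁ / A₁^z = 10 / 1.99^0.2492 = 10 / 1.187 = 8.424

8.42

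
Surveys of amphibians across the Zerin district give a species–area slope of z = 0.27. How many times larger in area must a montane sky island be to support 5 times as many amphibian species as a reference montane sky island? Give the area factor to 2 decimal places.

(A₂/A₁)^0.27 = 5, so A₂/A₁ = 5^(1/0.27) = 5^3.704
ln(A₂/A₁) = ln 5 / 0.27 = 1.6094 / 0.27 = 5.9609
A₂/A₁ = e^5.9609 ≈ 388

387.95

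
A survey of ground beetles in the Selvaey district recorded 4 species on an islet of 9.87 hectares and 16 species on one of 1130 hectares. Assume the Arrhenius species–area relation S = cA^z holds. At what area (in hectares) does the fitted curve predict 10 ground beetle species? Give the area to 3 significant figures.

227 hectares

z = ln(16/4) / ln(1130/9.87) = 1.3863 / 4.7405 = 0.2924
c = 4 / 9.87^0.2924 = 4 / 1.953 = 2.048
A = (10/2.048)^(1/0.2924) ⇒ ln A = ln(4.883)/0.2924 = 5.4228
A = e^5.4228 ≈ 226.5 hectares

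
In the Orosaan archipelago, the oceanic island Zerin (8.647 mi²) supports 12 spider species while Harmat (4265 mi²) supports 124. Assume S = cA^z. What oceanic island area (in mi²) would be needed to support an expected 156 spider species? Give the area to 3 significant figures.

z = ln(124/12) / ln(4265/8.647) = 2.3354 / 6.2010 = 0.3766
c = 12 / 8.647^0.3766 = 12 / 2.253 = 5.325
A = (156/5.325)^(1/0.3766) ⇒ ln A = ln(29.29)/0.3766 = 8.9678
A = e^8.9678 ≈ 7846 mi²

7850 mi²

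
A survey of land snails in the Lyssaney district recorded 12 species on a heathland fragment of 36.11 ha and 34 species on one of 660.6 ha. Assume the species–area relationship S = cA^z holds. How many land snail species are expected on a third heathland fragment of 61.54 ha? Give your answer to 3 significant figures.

z = ln(34/12) / ln(660.6/36.11) = 1.0415 / 2.9066 = 0.3583
c = 12 / 36.11^0.3583 = 12 / 3.615 = 3.319
S₃ = 3.319 × 61.54^0.3583 = 3.319 × 4.376 ≈ 14.53

14.5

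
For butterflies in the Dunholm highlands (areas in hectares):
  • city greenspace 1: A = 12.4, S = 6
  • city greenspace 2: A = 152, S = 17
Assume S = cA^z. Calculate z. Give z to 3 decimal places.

Taking logs: ln S = ln c + z ln A, so z = (ln S₂ − ln S₁)/(ln A₂ − ln A₁).
z = ln(17/6) / ln(152/12.4) = ln(2.833) / ln(12.26) = 1.0415 / 2.5062 = 0.4156

0.416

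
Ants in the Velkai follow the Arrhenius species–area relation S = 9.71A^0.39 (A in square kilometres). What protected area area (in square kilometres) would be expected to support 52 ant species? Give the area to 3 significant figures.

52 = 9.71 × A^0.39  ⇒  A^0.39 = 52/9.71 = 5.355
ln A = ln(5.355) / 0.39 = 1.6781 / 0.39 = 4.3028
A = e^4.3028 ≈ 73.91 square kilometres

73.9 square kilometres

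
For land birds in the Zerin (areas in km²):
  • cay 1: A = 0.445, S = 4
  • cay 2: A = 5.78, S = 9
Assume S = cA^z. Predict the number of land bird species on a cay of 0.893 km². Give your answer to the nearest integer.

z = ln(9/4) / ln(5.78/0.445) = 0.8109 / 2.5641 = 0.3163
c = 4 / 0.445^0.3163 = 4 / 0.7741 = 5.167
S₃ = 5.167 × 0.893^0.3163 = 5.167 × 0.9648 ≈ 4.986

5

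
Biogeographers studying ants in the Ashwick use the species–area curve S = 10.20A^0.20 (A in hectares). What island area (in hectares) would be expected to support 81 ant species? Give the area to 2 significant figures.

81 = 10.2 × A^0.2  ⇒  A^0.2 = 81/10.2 = 7.941
ln A = ln(7.941) / 0.2 = 2.0721 / 0.2 = 10.3603
A = e^10.3603 ≈ 31581 hectares

32000 hectares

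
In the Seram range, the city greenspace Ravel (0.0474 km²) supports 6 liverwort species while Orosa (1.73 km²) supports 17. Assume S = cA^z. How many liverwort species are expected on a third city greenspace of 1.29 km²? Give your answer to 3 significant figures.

15.6

z = ln(17/6) / ln(1.73/0.0474) = 1.0415 / 3.5973 = 0.2895
c = 6 / 0.0474^0.2895 = 6 / 0.4136 = 14.51
S₃ = 14.51 × 1.29^0.2895 = 14.51 × 1.077 ≈ 15.62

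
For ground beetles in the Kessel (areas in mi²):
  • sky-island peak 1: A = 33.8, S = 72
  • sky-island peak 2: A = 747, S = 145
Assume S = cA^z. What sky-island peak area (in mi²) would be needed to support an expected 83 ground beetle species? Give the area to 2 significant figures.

63 mi²

z = ln(145/72) / ln(747/33.8) = 0.7001 / 3.0956 = 0.2261
c = 72 / 33.8^0.2261 = 72 / 2.217 = 32.48
A = (83/32.48)^(1/0.2261) ⇒ ln A = ln(2.556)/0.2261 = 4.1491
A = e^4.1491 ≈ 63.38 mi²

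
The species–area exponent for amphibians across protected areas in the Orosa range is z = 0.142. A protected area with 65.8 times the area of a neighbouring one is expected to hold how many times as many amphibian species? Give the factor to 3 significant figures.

S₂/S₁ = (A₂/A₁)^z = 65.8^0.142
ln(S₂/S₁) = 0.142 × ln 65.8 = 0.142 × 4.1866 = 0.5945
S₂/S₁ = e^0.5945 ≈ 1.812

1.81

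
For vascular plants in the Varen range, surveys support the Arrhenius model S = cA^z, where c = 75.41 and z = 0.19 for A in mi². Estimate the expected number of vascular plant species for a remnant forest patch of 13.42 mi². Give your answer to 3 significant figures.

124

S = 75.41 × 13.42^0.19
ln S = ln 75.41 + 0.19 × ln 13.42 = 4.3229 + 0.19 × 2.5967 = 4.8163
S = e^4.8163 ≈ 123.5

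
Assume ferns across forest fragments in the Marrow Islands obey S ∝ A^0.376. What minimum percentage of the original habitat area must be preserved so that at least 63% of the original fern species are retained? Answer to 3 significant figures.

29.3%

Need (A_new/A_old)^0.376 = 0.63, so A_new/A_old = 0.63^(1/0.376) = 0.63^2.66
ln(A_new/A_old) = ln 0.63 / 0.376 = -0.4620 / 0.376 = -1.2288
A_new/A_old = e^-1.2288 ≈ 0.2926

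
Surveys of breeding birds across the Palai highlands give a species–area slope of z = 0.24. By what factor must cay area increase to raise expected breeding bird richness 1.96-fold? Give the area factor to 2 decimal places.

(A₂/A₁)^0.24 = 1.96, so A₂/A₁ = 1.96^(1/0.24) = 1.96^4.167
ln(A₂/A₁) = ln 1.96 / 0.24 = 0.6729 / 0.24 = 2.8039
A₂/A₁ = e^2.8039 ≈ 16.51

16.51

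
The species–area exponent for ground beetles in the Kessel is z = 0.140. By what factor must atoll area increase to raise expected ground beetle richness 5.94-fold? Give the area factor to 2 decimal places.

(A₂/A₁)^0.14 = 5.94, so A₂/A₁ = 5.94^(1/0.14) = 5.94^7.143
ln(A₂/A₁) = ln 5.94 / 0.14 = 1.7817 / 0.14 = 12.7265
A₂/A₁ = e^12.7265 ≈ 336547

336547.24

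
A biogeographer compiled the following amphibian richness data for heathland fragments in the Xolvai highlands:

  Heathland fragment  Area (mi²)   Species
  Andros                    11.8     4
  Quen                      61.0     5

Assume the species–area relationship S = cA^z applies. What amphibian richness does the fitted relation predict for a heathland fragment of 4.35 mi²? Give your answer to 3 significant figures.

3.49

z = ln(5/4) / ln(61/11.8) = 0.2231 / 1.6428 = 0.1358
c = 4 / 11.8^0.1358 = 4 / 1.398 = 2.861
S₃ = 2.861 × 4.35^0.1358 = 2.861 × 1.221 ≈ 3.493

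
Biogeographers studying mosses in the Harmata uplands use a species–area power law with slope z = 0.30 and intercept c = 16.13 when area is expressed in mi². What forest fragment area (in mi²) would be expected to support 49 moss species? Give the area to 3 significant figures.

49 = 16.13 × A^0.3  ⇒  A^0.3 = 49/16.13 = 3.038
ln A = ln(3.038) / 0.3 = 1.1111 / 0.3 = 3.7038
A = e^3.7038 ≈ 40.6 mi²

40.6 mi²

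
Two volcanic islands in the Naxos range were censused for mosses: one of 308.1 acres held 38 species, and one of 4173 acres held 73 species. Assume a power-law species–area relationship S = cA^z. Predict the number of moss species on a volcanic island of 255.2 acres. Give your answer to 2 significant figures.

z = ln(73/38) / ln(4173/308.1) = 0.6529 / 2.6060 = 0.2505
c = 38 / 308.1^0.2505 = 38 / 4.202 = 9.043
S₃ = 9.043 × 255.2^0.2505 = 9.043 × 4.009 ≈ 36.25

36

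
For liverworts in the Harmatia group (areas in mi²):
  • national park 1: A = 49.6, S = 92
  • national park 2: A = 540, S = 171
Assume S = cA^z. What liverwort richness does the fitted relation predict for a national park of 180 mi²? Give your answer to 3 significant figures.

129

z = ln(171/92) / ln(540/49.6) = 0.6199 / 2.3876 = 0.2596
c = 92 / 49.6^0.2596 = 92 / 2.755 = 33.39
S₃ = 33.39 × 180^0.2596 = 33.39 × 3.851 ≈ 128.6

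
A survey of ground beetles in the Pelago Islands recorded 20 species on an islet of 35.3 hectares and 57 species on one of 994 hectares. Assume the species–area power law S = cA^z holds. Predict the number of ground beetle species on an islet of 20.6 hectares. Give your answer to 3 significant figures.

z = ln(57/20) / ln(994/35.3) = 1.0473 / 3.3379 = 0.3138
c = 20 / 35.3^0.3138 = 20 / 3.059 = 6.537
S₃ = 6.537 × 20.6^0.3138 = 6.537 × 2.584 ≈ 16.89

16.9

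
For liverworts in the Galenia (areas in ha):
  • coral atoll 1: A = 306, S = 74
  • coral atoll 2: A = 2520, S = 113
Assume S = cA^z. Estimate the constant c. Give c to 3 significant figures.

z = ln(S₂/S₁) / ln(A₂/A₁) = ln(113/74) / ln(2520/306) = 0.4233 / 2.1084 = 0.2008
c = S₁ / A₁^z = 74 / 306^0.2008 = 74 / 3.156 = 23.45

23.5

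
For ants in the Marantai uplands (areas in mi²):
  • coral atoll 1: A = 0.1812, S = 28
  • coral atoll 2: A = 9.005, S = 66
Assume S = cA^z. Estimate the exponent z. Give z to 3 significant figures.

0.220

Taking logs: ln S = ln c + z ln A, so z = (ln S₂ − ln S₁)/(ln A₂ − ln A₁).
z = ln(66/28) / ln(9.005/0.1812) = ln(2.357) / ln(49.7) = 0.8575 / 3.9059 = 0.2195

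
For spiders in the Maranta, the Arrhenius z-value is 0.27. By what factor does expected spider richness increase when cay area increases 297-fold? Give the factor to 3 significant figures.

S₂/S₁ = (A₂/A₁)^z = 297^0.27
ln(S₂/S₁) = 0.27 × ln 297 = 0.27 × 5.6937 = 1.5373
S₂/S₁ = e^1.5373 ≈ 4.652

4.65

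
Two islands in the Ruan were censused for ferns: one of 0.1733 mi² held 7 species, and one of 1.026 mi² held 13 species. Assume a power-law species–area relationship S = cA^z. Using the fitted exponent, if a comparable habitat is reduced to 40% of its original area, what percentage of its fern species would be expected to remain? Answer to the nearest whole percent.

z = ln(13/7) / ln(1.026/0.1733) = 0.6190 / 1.7784 = 0.3481
S_new/S_old = (A_new/A_old)^z = 0.4^0.3481 = exp(0.3481 × -0.9163) = 0.7269

73%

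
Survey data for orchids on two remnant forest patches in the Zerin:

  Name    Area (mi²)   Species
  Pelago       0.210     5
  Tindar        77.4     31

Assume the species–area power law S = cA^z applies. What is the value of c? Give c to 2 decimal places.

z = ln(S₂/S₁) / ln(A₂/A₁) = ln(31/5) / ln(77.4/0.21) = 1.8245 / 5.9096 = 0.3087
c = S₁ / A₁^z = 5 / 0.21^0.3087 = 5 / 0.6176 = 8.095

8.10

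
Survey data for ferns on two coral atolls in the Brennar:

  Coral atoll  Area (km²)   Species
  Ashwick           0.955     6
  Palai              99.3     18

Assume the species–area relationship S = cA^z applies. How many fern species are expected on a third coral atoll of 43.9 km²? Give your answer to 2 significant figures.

z = ln(18/6) / ln(99.3/0.955) = 1.0986 / 4.6442 = 0.2366
c = 6 / 0.955^0.2366 = 6 / 0.9892 = 6.066
S₃ = 6.066 × 43.9^0.2366 = 6.066 × 2.446 ≈ 14.84

15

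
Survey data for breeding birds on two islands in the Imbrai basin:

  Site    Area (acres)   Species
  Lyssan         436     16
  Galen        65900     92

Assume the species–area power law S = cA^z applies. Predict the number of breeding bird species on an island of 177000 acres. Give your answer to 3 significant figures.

130

z = ln(92/16) / ln(65900/436) = 1.7492 / 5.0183 = 0.3486
c = 16 / 436^0.3486 = 16 / 8.318 = 1.923
S₃ = 1.923 × 177000^0.3486 = 1.923 × 67.5 ≈ 129.8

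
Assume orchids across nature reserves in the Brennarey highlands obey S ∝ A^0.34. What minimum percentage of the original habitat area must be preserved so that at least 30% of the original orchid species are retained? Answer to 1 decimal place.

Need (A_new/A_old)^0.34 = 0.3, so A_new/A_old = 0.3^(1/0.34) = 0.3^2.941
ln(A_new/A_old) = ln 0.3 / 0.34 = -1.2040 / 0.34 = -3.5411
A_new/A_old = e^-3.5411 ≈ 0.02898

2.9%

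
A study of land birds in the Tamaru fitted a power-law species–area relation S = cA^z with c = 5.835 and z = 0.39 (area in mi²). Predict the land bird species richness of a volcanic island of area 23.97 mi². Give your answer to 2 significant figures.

20

S = 5.835 × 23.97^0.39
ln S = ln 5.835 + 0.39 × ln 23.97 = 1.7639 + 0.39 × 3.1768 = 3.0028
S = e^3.0028 ≈ 20.14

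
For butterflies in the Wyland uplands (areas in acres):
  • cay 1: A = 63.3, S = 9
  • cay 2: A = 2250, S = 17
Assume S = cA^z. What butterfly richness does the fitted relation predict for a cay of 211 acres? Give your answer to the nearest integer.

z = ln(17/9) / ln(2250/63.3) = 0.6360 / 3.5708 = 0.1781
c = 9 / 63.3^0.1781 = 9 / 2.093 = 4.299
S₃ = 4.299 × 211^0.1781 = 4.299 × 2.594 ≈ 11.15

11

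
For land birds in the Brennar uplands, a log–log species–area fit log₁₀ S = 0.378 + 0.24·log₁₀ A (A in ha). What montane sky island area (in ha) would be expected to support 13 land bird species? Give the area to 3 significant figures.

1170 ha

13 = 2.388 × A^0.24  ⇒  A^0.24 = 13/2.388 = 5.444
ln A = ln(5.444) / 0.24 = 1.6946 / 0.24 = 7.0607
A = e^7.0607 ≈ 1165 ha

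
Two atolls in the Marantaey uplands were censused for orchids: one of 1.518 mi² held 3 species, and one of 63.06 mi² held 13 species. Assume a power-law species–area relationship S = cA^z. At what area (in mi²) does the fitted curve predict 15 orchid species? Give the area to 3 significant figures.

90.7 mi²

z = ln(13/3) / ln(63.06/1.518) = 1.4663 / 3.7267 = 0.3935
c = 3 / 1.518^0.3935 = 3 / 1.178 = 2.546
A = (15/2.546)^(1/0.3935) ⇒ ln A = ln(5.892)/0.3935 = 4.5078
A = e^4.5078 ≈ 90.72 mi²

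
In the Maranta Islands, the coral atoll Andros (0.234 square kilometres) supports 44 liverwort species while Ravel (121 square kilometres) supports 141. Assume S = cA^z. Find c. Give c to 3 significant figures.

57.7

z = ln(S₂/S₁) / ln(A₂/A₁) = ln(141/44) / ln(121/0.234) = 1.1646 / 6.2482 = 0.1864
c = S₁ / A₁^z = 44 / 0.234^0.1864 = 44 / 0.7628 = 57.68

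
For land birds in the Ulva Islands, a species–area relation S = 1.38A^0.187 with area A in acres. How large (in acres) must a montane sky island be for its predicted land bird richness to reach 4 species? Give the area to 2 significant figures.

300 acres

4 = 1.38 × A^0.187  ⇒  A^0.187 = 4/1.38 = 2.899
ln A = ln(2.899) / 0.187 = 1.0642 / 0.187 = 5.6910
A = e^5.6910 ≈ 296.2 acres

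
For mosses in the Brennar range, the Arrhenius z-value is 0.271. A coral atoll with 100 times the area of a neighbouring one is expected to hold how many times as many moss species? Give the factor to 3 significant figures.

3.48

S₂/S₁ = (A₂/A₁)^z = 100^0.271
ln(S₂/S₁) = 0.271 × ln 100 = 0.271 × 4.6052 = 1.2480
S₂/S₁ = e^1.2480 ≈ 3.483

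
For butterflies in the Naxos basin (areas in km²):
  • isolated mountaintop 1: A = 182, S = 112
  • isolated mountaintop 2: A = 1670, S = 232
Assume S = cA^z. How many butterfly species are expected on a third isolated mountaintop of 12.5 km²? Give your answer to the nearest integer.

z = ln(232/112) / ln(1670/182) = 0.7282 / 2.2166 = 0.3285
c = 112 / 182^0.3285 = 112 / 5.528 = 20.26
S₃ = 20.26 × 12.5^0.3285 = 20.26 × 2.293 ≈ 46.46

46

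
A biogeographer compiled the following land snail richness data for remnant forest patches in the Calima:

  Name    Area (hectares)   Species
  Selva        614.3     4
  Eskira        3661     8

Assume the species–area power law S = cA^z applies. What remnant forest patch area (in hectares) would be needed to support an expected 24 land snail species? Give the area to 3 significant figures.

62000 hectares

z = ln(8/4) / ln(3661/614.3) = 0.6931 / 1.7850 = 0.3883
c = 4 / 614.3^0.3883 = 4 / 12.1 = 0.3306
A = (24/0.3306)^(1/0.3883) ⇒ ln A = ln(72.6)/0.3883 = 11.0347
A = e^11.0347 ≈ 61986 hectares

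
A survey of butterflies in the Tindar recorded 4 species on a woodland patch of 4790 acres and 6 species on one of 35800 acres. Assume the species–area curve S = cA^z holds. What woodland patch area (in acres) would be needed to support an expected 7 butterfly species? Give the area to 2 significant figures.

z = ln(6/4) / ln(35800/4790) = 0.4055 / 2.0114 = 0.2016
c = 4 / 4790^0.2016 = 4 / 5.519 = 0.7247
A = (7/0.7247)^(1/0.2016) ⇒ ln A = ln(9.659)/0.2016 = 11.2504
A = e^11.2504 ≈ 76911 acres

77000 acres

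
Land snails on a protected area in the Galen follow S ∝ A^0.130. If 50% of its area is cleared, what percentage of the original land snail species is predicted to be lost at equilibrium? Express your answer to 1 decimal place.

S_new/S_old = (A_new/A_old)^z = 0.5^0.13
= exp(0.13 × ln 0.5) = exp(0.13 × -0.6931) = exp(-0.0901) ≈ 0.9138
Fraction lost = 1 − 0.9138 = 0.08617

8.6%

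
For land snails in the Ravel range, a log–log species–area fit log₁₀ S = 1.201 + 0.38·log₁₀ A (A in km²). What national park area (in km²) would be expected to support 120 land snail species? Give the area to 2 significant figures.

120 = 15.89 × A^0.38  ⇒  A^0.38 = 120/15.89 = 7.554
ln A = ln(7.554) / 0.38 = 2.0221 / 0.38 = 5.3213
A = e^5.3213 ≈ 204.6 km²

200 km²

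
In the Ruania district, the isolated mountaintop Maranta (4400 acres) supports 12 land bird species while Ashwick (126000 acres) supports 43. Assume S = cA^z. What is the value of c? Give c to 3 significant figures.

z = ln(S₂/S₁) / ln(A₂/A₁) = ln(43/12) / ln(126000/4400) = 1.2763 / 3.3547 = 0.3805
c = S₁ / A₁^z = 12 / 4400^0.3805 = 12 / 24.33 = 0.4932

0.493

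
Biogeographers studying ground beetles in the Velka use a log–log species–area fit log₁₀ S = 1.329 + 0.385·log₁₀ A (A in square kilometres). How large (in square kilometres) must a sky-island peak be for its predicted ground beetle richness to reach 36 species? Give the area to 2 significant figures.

3.9 square kilometres

36 = 21.33 × A^0.385  ⇒  A^0.385 = 36/21.33 = 1.688
ln A = ln(1.688) / 0.385 = 0.5234 / 0.385 = 1.3594
A = e^1.3594 ≈ 3.894 square kilometres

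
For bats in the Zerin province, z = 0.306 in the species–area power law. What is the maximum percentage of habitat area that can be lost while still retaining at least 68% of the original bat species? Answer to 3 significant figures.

71.6%

Need (A_new/A_old)^0.306 = 0.68, so A_new/A_old = 0.68^(1/0.306) = 0.68^3.268
ln(A_new/A_old) = ln 0.68 / 0.306 = -0.3857 / 0.306 = -1.2603
A_new/A_old = e^-1.2603 ≈ 0.2836
Fraction that can be lost = 1 − 0.2836 = 0.7164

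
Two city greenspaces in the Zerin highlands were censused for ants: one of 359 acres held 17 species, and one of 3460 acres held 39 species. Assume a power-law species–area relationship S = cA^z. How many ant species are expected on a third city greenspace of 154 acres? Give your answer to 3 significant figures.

12.5

z = ln(39/17) / ln(3460/359) = 0.8303 / 2.2657 = 0.3665
c = 17 / 359^0.3665 = 17 / 8.638 = 1.968
S₃ = 1.968 × 154^0.3665 = 1.968 × 6.334 ≈ 12.47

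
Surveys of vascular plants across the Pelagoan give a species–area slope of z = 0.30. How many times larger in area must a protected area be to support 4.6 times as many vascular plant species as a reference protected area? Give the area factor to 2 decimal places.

161.88

(A₂/A₁)^0.3 = 4.6, so A₂/A₁ = 4.6^(1/0.3) = 4.6^3.333
ln(A₂/A₁) = ln 4.6 / 0.3 = 1.5261 / 0.3 = 5.0869
A₂/A₁ = e^5.0869 ≈ 161.9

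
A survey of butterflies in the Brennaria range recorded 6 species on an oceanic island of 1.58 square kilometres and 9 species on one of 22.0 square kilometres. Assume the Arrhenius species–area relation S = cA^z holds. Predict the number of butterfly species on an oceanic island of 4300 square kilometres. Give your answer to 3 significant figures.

z = ln(9/6) / ln(22/1.58) = 0.4055 / 2.6336 = 0.1540
c = 6 / 1.58^0.1540 = 6 / 1.073 = 5.592
S₃ = 5.592 × 4300^0.1540 = 5.592 × 3.626 ≈ 20.28

20.3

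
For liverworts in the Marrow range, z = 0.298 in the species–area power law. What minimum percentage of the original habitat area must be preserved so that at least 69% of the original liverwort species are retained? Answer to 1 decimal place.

Need (A_new/A_old)^0.298 = 0.69, so A_new/A_old = 0.69^(1/0.298) = 0.69^3.356
ln(A_new/A_old) = ln 0.69 / 0.298 = -0.3711 / 0.298 = -1.2452
A_new/A_old = e^-1.2452 ≈ 0.2879

28.8%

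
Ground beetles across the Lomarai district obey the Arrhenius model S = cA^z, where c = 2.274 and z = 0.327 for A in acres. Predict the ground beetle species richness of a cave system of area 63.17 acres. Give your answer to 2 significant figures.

S = 2.274 × 63.17^0.327 = 2.274 × 3.879 ≈ 8.822

8.8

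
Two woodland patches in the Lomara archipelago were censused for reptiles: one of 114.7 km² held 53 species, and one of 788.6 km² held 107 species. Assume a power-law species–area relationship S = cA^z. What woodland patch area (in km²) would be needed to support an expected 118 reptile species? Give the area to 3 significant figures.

1030 km²

z = ln(107/53) / ln(788.6/114.7) = 0.7025 / 1.9279 = 0.3644
c = 53 / 114.7^0.3644 = 53 / 5.63 = 9.414
A = (118/9.414)^(1/0.3644) ⇒ ln A = ln(12.53)/0.3644 = 6.9388
A = e^6.9388 ≈ 1032 km²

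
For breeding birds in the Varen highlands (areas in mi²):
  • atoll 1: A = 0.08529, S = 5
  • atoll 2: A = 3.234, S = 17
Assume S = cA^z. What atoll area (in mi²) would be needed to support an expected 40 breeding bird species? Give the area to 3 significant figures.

z = ln(17/5) / ln(3.234/0.08529) = 1.2238 / 3.6354 = 0.3366
c = 5 / 0.08529^0.3366 = 5 / 0.4366 = 11.45
A = (40/11.45)^(1/0.3366) ⇒ ln A = ln(3.493)/0.3366 = 3.7156
A = e^3.7156 ≈ 41.08 mi²

41.1 mi²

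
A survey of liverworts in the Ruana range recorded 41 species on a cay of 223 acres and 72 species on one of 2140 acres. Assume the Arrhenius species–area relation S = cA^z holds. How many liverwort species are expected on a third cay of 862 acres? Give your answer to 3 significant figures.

57.4

z = ln(72/41) / ln(2140/223) = 0.5631 / 2.2614 = 0.2490
c = 41 / 223^0.2490 = 41 / 3.844 = 10.67
S₃ = 10.67 × 862^0.2490 = 10.67 × 5.382 ≈ 57.41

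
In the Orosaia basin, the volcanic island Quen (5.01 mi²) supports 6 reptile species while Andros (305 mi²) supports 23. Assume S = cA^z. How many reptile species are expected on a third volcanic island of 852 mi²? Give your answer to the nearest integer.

32

z = ln(23/6) / ln(305/5.01) = 1.3437 / 4.1089 = 0.3270
c = 6 / 5.01^0.3270 = 6 / 1.694 = 3.542
S₃ = 3.542 × 852^0.3270 = 3.542 × 9.085 ≈ 32.18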